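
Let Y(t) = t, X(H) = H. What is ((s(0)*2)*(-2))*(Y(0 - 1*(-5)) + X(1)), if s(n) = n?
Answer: 0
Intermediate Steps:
((s(0)*2)*(-2))*(Y(0 - 1*(-5)) + X(1)) = ((0*2)*(-2))*((0 - 1*(-5)) + 1) = (0*(-2))*((0 + 5) + 1) = 0*(5 + 1) = 0*6 = 0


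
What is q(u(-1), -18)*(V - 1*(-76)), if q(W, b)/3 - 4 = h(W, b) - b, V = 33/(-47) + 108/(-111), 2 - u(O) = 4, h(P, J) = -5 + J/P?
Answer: 10081578/1739 ≈ 5797.3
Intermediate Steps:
u(O) = -2 (u(O) = 2 - 1*4 = 2 - 4 = -2)
V = -2913/1739 (V = 33*(-1/47) + 108*(-1/111) = -33/47 - 36/37 = -2913/1739 ≈ -1.6751)
q(W, b) = -3 - 3*b + 3*b/W (q(W, b) = 12 + 3*((-5 + b/W) - b) = 12 + 3*(-5 - b + b/W) = 12 + (-15 - 3*b + 3*b/W) = -3 - 3*b + 3*b/W)
q(u(-1), -18)*(V - 1*(-76)) = (-3 - 3*(-18) + 3*(-18)/(-2))*(-2913/1739 - 1*(-76)) = (-3 + 54 + 3*(-18)*(-½))*(-2913/1739 + 76) = (-3 + 54 + 27)*(129251/1739) = 78*(129251/1739) = 10081578/1739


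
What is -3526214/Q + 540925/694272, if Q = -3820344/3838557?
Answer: 391557154380534169/110514911232 ≈ 3.5430e+6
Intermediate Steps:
Q = -1273448/1279519 (Q = -3820344*1/3838557 = -1273448/1279519 ≈ -0.99526)
-3526214/Q + 540925/694272 = -3526214/(-1273448/1279519) + 540925/694272 = -3526214*(-1279519/1273448) + 540925*(1/694272) = 2255928905533/636724 + 540925/694272 = 391557154380534169/110514911232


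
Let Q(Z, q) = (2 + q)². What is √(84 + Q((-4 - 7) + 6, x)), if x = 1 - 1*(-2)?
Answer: √109 ≈ 10.440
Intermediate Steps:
x = 3 (x = 1 + 2 = 3)
√(84 + Q((-4 - 7) + 6, x)) = √(84 + (2 + 3)²) = √(84 + 5²) = √(84 + 25) = √109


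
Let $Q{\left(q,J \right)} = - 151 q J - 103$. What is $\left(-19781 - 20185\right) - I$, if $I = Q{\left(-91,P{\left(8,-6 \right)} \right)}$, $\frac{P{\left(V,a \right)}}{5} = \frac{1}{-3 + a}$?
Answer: $- \frac{290062}{9} \approx -32229.0$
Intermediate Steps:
$P{\left(V,a \right)} = \frac{5}{-3 + a}$
$Q{\left(q,J \right)} = -103 - 151 J q$ ($Q{\left(q,J \right)} = - 151 J q - 103 = -103 - 151 J q$)
$I = - \frac{69632}{9}$ ($I = -103 - 151 \frac{5}{-3 - 6} \left(-91\right) = -103 - 151 \frac{5}{-9} \left(-91\right) = -103 - 151 \cdot 5 \left(- \frac{1}{9}\right) \left(-91\right) = -103 - \left(- \frac{755}{9}\right) \left(-91\right) = -103 - \frac{68705}{9} = - \frac{69632}{9} \approx -7736.9$)
$\left(-19781 - 20185\right) - I = \left(-19781 - 20185\right) - - \frac{69632}{9} = \left(-19781 - 20185\right) + \frac{69632}{9} = -39966 + \frac{69632}{9} = - \frac{290062}{9}$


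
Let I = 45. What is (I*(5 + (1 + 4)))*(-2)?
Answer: -900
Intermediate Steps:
(I*(5 + (1 + 4)))*(-2) = (45*(5 + (1 + 4)))*(-2) = (45*(5 + 5))*(-2) = (45*10)*(-2) = 450*(-2) = -900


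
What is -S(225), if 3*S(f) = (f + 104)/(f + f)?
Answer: -329/1350 ≈ -0.24370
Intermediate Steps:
S(f) = (104 + f)/(6*f) (S(f) = ((f + 104)/(f + f))/3 = ((104 + f)/((2*f)))/3 = ((104 + f)*(1/(2*f)))/3 = ((104 + f)/(2*f))/3 = (104 + f)/(6*f))
-S(225) = -(104 + 225)/(6*225) = -329/(6*225) = -1*329/1350 = -329/1350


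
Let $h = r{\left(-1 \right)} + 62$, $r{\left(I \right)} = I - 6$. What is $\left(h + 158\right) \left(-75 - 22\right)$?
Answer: $-20661$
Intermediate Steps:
$r{\left(I \right)} = -6 + I$ ($r{\left(I \right)} = I - 6 = -6 + I$)
$h = 55$ ($h = \left(-6 - 1\right) + 62 = -7 + 62 = 55$)
$\left(h + 158\right) \left(-75 - 22\right) = \left(55 + 158\right) \left(-75 - 22\right) = 213 \left(-97\right) = -20661$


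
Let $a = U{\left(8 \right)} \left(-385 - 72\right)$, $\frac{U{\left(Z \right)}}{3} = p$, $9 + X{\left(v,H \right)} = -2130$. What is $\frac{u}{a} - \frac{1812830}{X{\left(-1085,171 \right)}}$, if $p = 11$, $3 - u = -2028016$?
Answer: $\frac{7667118863}{10752753} \approx 713.04$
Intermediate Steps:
$u = 2028019$ ($u = 3 - -2028016 = 3 + 2028016 = 2028019$)
$X{\left(v,H \right)} = -2139$ ($X{\left(v,H \right)} = -9 - 2130 = -2139$)
$U{\left(Z \right)} = 33$ ($U{\left(Z \right)} = 3 \cdot 11 = 33$)
$a = -15081$ ($a = 33 \left(-385 - 72\right) = 33 \left(-457\right) = -15081$)
$\frac{u}{a} - \frac{1812830}{X{\left(-1085,171 \right)}} = \frac{2028019}{-15081} - \frac{1812830}{-2139} = 2028019 \left(- \frac{1}{15081}\right) - - \frac{1812830}{2139} = - \frac{2028019}{15081} + \frac{1812830}{2139} = \frac{7667118863}{10752753}$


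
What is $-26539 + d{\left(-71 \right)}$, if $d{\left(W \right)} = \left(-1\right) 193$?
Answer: $-26732$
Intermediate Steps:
$d{\left(W \right)} = -193$
$-26539 + d{\left(-71 \right)} = -26539 - 193 = -26732$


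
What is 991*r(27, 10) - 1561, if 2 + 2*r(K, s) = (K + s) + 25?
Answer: 28169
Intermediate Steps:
r(K, s) = 23/2 + K/2 + s/2 (r(K, s) = -1 + ((K + s) + 25)/2 = -1 + (25 + K + s)/2 = -1 + (25/2 + K/2 + s/2) = 23/2 + K/2 + s/2)
991*r(27, 10) - 1561 = 991*(23/2 + (½)*27 + (½)*10) - 1561 = 991*(23/2 + 27/2 + 5) - 1561 = 991*30 - 1561 = 29730 - 1561 = 28169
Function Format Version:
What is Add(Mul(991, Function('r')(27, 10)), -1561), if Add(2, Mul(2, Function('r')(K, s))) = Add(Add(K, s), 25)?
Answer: 28169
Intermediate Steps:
Function('r')(K, s) = Add(Rational(23, 2), Mul(Rational(1, 2), K), Mul(Rational(1, 2), s)) (Function('r')(K, s) = Add(-1, Mul(Rational(1, 2), Add(Add(K, s), 25))) = Add(-1, Mul(Rational(1, 2), Add(25, K, s))) = Add(-1, Add(Rational(25, 2), Mul(Rational(1, 2), K), Mul(Rational(1, 2), s))) = Add(Rational(23, 2), Mul(Rational(1, 2), K), Mul(Rational(1, 2), s)))
Add(Mul(991, Function('r')(27, 10)), -1561) = Add(Mul(991, Add(Rational(23, 2), Mul(Rational(1, 2), 27), Mul(Rational(1, 2), 10))), -1561) = Add(Mul(991, Add(Rational(23, 2), Rational(27, 2), 5)), -1561) = Add(Mul(991, 30), -1561) = Add(29730, -1561) = 28169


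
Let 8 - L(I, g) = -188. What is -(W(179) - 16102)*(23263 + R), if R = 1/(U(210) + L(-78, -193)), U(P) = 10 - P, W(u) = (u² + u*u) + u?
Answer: -4481243109/4 ≈ -1.1203e+9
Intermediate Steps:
W(u) = u + 2*u² (W(u) = (u² + u²) + u = 2*u² + u = u + 2*u²)
L(I, g) = 196 (L(I, g) = 8 - 1*(-188) = 8 + 188 = 196)
R = -¼ (R = 1/((10 - 1*210) + 196) = 1/((10 - 210) + 196) = 1/(-200 + 196) = 1/(-4) = -¼ ≈ -0.25000)
-(W(179) - 16102)*(23263 + R) = -(179*(1 + 2*179) - 16102)*(23263 - ¼) = -(179*(1 + 358) - 16102)*93051/4 = -(179*359 - 16102)*93051/4 = -(64261 - 16102)*93051/4 = -48159*93051/4 = -1*4481243109/4 = -4481243109/4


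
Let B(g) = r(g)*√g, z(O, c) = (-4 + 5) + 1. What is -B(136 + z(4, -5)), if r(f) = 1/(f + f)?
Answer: -√138/276 ≈ -0.042563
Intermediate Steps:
z(O, c) = 2 (z(O, c) = 1 + 1 = 2)
r(f) = 1/(2*f)
B(g) = 1/(2*√g) (B(g) = (1/(2*g))*√g = 1/(2*√g))
-B(136 + z(4, -5)) = -1/(2*√(136 + 2)) = -1/(2*√138) = -√138/138/2 = -√138/276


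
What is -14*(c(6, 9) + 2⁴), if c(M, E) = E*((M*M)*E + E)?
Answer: -42182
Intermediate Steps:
c(M, E) = E*(E + E*M²) (c(M, E) = E*(M²*E + E) = E*(E*M² + E) = E*(E + E*M²))
-14*(c(6, 9) + 2⁴) = -14*(9²*(1 + 6²) + 2⁴) = -14*(81*(1 + 36) + 16) = -14*(81*37 + 16) = -14*(2997 + 16) = -14*3013 = -42182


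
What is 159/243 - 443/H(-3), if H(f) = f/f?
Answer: -35830/81 ≈ -442.35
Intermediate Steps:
H(f) = 1
159/243 - 443/H(-3) = 159/243 - 443/1 = 159*(1/243) - 443*1 = 53/81 - 443 = -35830/81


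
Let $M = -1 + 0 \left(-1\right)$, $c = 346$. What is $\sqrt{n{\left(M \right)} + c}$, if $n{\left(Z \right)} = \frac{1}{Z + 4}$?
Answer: $\frac{\sqrt{3117}}{3} \approx 18.61$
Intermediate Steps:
$M = -1$ ($M = -1 + 0 = -1$)
$n{\left(Z \right)} = \frac{1}{4 + Z}$
$\sqrt{n{\left(M \right)} + c} = \sqrt{\frac{1}{4 - 1} + 346} = \sqrt{\frac{1}{3} + 346} = \sqrt{\frac{1039}{3}} = \frac{\sqrt{3117}}{3}$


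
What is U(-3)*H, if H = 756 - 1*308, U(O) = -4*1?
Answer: -1792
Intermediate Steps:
U(O) = -4
H = 448 (H = 756 - 308 = 448)
U(-3)*H = -4*448 = -1792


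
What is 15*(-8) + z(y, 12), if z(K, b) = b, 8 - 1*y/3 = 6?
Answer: -108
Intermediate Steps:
y = 6 (y = 24 - 3*6 = 24 - 18 = 6)
15*(-8) + z(y, 12) = 15*(-8) + 12 = -120 + 12 = -108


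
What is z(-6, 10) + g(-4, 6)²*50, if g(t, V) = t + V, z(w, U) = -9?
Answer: 191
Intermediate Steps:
g(t, V) = V + t
z(-6, 10) + g(-4, 6)²*50 = -9 + (6 - 4)²*50 = -9 + 2²*50 = -9 + 4*50 = -9 + 200 = 191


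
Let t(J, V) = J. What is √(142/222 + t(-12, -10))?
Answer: I*√139971/111 ≈ 3.3705*I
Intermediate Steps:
√(142/222 + t(-12, -10)) = √(142/222 - 12) = √(142*(1/222) - 12) = √(71/111 - 12) = √(-1261/111) = I*√139971/111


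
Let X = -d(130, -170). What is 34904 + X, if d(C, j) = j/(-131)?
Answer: 4572254/131 ≈ 34903.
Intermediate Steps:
d(C, j) = -j/131 (d(C, j) = j*(-1/131) = -j/131)
X = -170/131 (X = -(-1)*(-170)/131 = -1*170/131 = -170/131 ≈ -1.2977)
34904 + X = 34904 - 170/131 = 4572254/131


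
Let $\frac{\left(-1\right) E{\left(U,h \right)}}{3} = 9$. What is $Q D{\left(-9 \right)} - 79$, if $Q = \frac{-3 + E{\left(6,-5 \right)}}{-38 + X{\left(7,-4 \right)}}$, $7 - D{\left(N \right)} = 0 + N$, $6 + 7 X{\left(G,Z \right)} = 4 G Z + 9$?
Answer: $- \frac{1751}{25} \approx -70.04$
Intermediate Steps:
$X{\left(G,Z \right)} = \frac{3}{7} + \frac{4 G Z}{7}$ ($X{\left(G,Z \right)} = - \frac{6}{7} + \frac{4 G Z + 9}{7} = - \frac{6}{7} + \frac{9 + 4 G Z}{7} = - \frac{6}{7} + \left(\frac{9}{7} + \frac{4 G Z}{7}\right) = \frac{3}{7} + \frac{4 G Z}{7}$)
$D{\left(N \right)} = 7 - N$ ($D{\left(N \right)} = 7 - \left(0 + N\right) = 7 - N$)
$E{\left(U,h \right)} = -27$ ($E{\left(U,h \right)} = \left(-3\right) 9 = -27$)
$Q = \frac{14}{25}$ ($Q = \frac{-3 - 27}{-38 + \left(\frac{3}{7} + \frac{4}{7} \cdot 7 \left(-4\right)\right)} = - \frac{30}{-38 + \left(\frac{3}{7} - 16\right)} = - \frac{30}{-38 - \frac{109}{7}} = - \frac{30}{- \frac{375}{7}} = \left(-30\right) \left(- \frac{7}{375}\right) = \frac{14}{25} \approx 0.56$)
$Q D{\left(-9 \right)} - 79 = \frac{14 \left(7 - -9\right)}{25} - 79 = \frac{14 \left(7 + 9\right)}{25} - 79 = \frac{14}{25} \cdot 16 - 79 = \frac{224}{25} - 79 = - \frac{1751}{25}$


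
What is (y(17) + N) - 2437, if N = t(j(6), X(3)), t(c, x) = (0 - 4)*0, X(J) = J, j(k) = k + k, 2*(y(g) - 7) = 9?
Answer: -4851/2 ≈ -2425.5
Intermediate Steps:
y(g) = 23/2 (y(g) = 7 + (1/2)*9 = 7 + 9/2 = 23/2)
j(k) = 2*k
t(c, x) = 0 (t(c, x) = -4*0 = 0)
N = 0
(y(17) + N) - 2437 = (23/2 + 0) - 2437 = 23/2 - 2437 = -4851/2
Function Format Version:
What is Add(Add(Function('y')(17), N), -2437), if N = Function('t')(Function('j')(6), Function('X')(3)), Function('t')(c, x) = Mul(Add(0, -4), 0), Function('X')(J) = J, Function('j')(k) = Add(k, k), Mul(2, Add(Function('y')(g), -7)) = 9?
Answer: Rational(-4851, 2) ≈ -2425.5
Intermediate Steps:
Function('y')(g) = Rational(23, 2) (Function('y')(g) = Add(7, Mul(Rational(1, 2), 9)) = Add(7, Rational(9, 2)) = Rational(23, 2))
Function('j')(k) = Mul(2, k)
Function('t')(c, x) = 0 (Function('t')(c, x) = Mul(-4, 0) = 0)
N = 0
Add(Add(Function('y')(17), N), -2437) = Add(Add(Rational(23, 2), 0), -2437) = Add(Rational(23, 2), -2437) = Rational(-4851, 2)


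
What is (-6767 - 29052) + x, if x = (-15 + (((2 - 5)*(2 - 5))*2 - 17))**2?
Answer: -35623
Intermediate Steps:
x = 196 (x = (-15 + (-3*(-3)*2 - 17))**2 = (-15 + (9*2 - 17))**2 = (-15 + (18 - 17))**2 = (-15 + 1)**2 = (-14)**2 = 196)
(-6767 - 29052) + x = (-6767 - 29052) + 196 = -35819 + 196 = -35623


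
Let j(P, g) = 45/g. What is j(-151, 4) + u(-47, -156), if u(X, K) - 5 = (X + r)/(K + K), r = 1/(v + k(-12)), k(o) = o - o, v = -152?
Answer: 777785/47424 ≈ 16.401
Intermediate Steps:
k(o) = 0
r = -1/152 (r = 1/(-152 + 0) = 1/(-152) = -1/152 ≈ -0.0065789)
u(X, K) = 5 + (-1/152 + X)/(2*K) (u(X, K) = 5 + (X - 1/152)/(K + K) = 5 + (-1/152 + X)/((2*K)) = 5 + (-1/152 + X)*(1/(2*K)) = 5 + (-1/152 + X)/(2*K))
j(-151, 4) + u(-47, -156) = 45/4 + (1/304)*(-1 + 152*(-47) + 1520*(-156))/(-156) = 45*(1/4) + (1/304)*(-1/156)*(-1 - 7144 - 237120) = 45/4 + (1/304)*(-1/156)*(-244265) = 45/4 + 244265/47424 = 777785/47424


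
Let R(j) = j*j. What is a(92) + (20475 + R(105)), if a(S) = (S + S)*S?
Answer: 48428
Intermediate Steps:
R(j) = j²
a(S) = 2*S² (a(S) = (2*S)*S = 2*S²)
a(92) + (20475 + R(105)) = 2*92² + (20475 + 105²) = 2*8464 + (20475 + 11025) = 16928 + 31500 = 48428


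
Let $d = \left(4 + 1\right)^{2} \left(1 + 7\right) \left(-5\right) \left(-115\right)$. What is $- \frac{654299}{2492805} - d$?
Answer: $- \frac{286673229299}{2492805} \approx -1.15 \cdot 10^{5}$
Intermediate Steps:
$d = 115000$ ($d = 5^{2} \cdot 8 \left(-5\right) \left(-115\right) = 25 \left(-40\right) \left(-115\right) = \left(-1000\right) \left(-115\right) = 115000$)
$- \frac{654299}{2492805} - d = - \frac{654299}{2492805} - 115000 = - \frac{286673229299}{2492805}$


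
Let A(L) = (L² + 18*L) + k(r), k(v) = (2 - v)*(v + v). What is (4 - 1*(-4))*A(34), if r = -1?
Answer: 14096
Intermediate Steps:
k(v) = 2*v*(2 - v) (k(v) = (2 - v)*(2*v) = 2*v*(2 - v))
A(L) = -6 + L² + 18*L (A(L) = (L² + 18*L) + 2*(-1)*(2 - 1*(-1)) = (L² + 18*L) + 2*(-1)*(2 + 1) = (L² + 18*L) + 2*(-1)*3 = (L² + 18*L) - 6 = -6 + L² + 18*L)
(4 - 1*(-4))*A(34) = (4 - 1*(-4))*(-6 + 34² + 18*34) = (4 + 4)*(-6 + 1156 + 612) = 8*1762 = 14096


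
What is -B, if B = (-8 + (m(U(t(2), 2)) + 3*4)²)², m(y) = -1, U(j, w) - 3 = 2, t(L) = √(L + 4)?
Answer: -12769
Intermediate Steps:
t(L) = √(4 + L)
U(j, w) = 5 (U(j, w) = 3 + 2 = 5)
B = 12769 (B = (-8 + (-1 + 3*4)²)² = (-8 + (-1 + 12)²)² = (-8 + 11²)² = (-8 + 121)² = 113² = 12769)
-B = -1*12769 = -12769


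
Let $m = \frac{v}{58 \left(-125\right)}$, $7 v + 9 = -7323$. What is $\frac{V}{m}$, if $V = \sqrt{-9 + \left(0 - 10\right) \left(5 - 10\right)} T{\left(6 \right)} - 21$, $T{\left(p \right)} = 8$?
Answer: $- \frac{177625}{1222} + \frac{101500 \sqrt{41}}{1833} \approx 209.21$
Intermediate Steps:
$v = - \frac{7332}{7}$ ($v = - \frac{9}{7} + \frac{1}{7} \left(-7323\right) = - \frac{9}{7} - \frac{7323}{7} = - \frac{7332}{7} \approx -1047.4$)
$V = -21 + 8 \sqrt{41}$ ($V = \sqrt{-9 + \left(0 - 10\right) \left(5 - 10\right)} 8 - 21 = \sqrt{-9 - -50} \cdot 8 - 21 = \sqrt{-9 + 50} \cdot 8 - 21 = \sqrt{41} \cdot 8 - 21 = 8 \sqrt{41} - 21 = -21 + 8 \sqrt{41} \approx 30.225$)
$m = \frac{3666}{25375}$ ($m = - \frac{7332}{7 \cdot 58 \left(-125\right)} = - \frac{7332}{7 \left(-7250\right)} = \left(- \frac{7332}{7}\right) \left(- \frac{1}{7250}\right) = \frac{3666}{25375} \approx 0.14447$)
$\frac{V}{m} = \frac{-21 + 8 \sqrt{41}}{\frac{3666}{25375}} = \left(-21 + 8 \sqrt{41}\right) \frac{25375}{3666} = - \frac{177625}{1222} + \frac{101500 \sqrt{41}}{1833}$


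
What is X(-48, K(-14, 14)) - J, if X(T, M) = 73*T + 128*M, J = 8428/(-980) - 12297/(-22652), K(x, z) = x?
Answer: -598912409/113260 ≈ -5287.9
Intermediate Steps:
J = -912551/113260 (J = 8428*(-1/980) - 12297*(-1/22652) = -43/5 + 12297/22652 = -912551/113260 ≈ -8.0571)
X(-48, K(-14, 14)) - J = (73*(-48) + 128*(-14)) - 1*(-912551/113260) = (-3504 - 1792) + 912551/113260 = -5296 + 912551/113260 = -598912409/113260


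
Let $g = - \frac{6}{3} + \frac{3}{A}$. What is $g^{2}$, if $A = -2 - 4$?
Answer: $\frac{25}{4} \approx 6.25$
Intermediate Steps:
$A = -6$
$g = - \frac{5}{2}$ ($g = - \frac{6}{3} + \frac{3}{-6} = \left(-6\right) \frac{1}{3} + 3 \left(- \frac{1}{6}\right) = -2 - \frac{1}{2} = - \frac{5}{2} \approx -2.5$)
$g^{2} = \left(- \frac{5}{2}\right)^{2} = \frac{25}{4}$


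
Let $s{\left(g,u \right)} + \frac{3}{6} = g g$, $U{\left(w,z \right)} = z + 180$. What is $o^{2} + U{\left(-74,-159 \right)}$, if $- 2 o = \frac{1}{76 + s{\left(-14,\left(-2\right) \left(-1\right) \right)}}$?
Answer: $\frac{6191830}{294849} \approx 21.0$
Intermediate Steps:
$U{\left(w,z \right)} = 180 + z$
$s{\left(g,u \right)} = - \frac{1}{2} + g^{2}$ ($s{\left(g,u \right)} = - \frac{1}{2} + g g = - \frac{1}{2} + g^{2}$)
$o = - \frac{1}{543}$ ($o = - \frac{1}{2 \left(76 - \left(\frac{1}{2} - \left(-14\right)^{2}\right)\right)} = - \frac{1}{2 \left(76 + \left(- \frac{1}{2} + 196\right)\right)} = - \frac{1}{2 \left(76 + \frac{391}{2}\right)} = - \frac{1}{2 \cdot \frac{543}{2}} = \left(- \frac{1}{2}\right) \frac{2}{543} = - \frac{1}{543} \approx -0.0018416$)
$o^{2} + U{\left(-74,-159 \right)} = \left(- \frac{1}{543}\right)^{2} + \left(180 - 159\right) = \frac{1}{294849} + 21 = \frac{6191830}{294849}$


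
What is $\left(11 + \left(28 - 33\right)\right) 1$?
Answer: $6$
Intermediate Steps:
$\left(11 + \left(28 - 33\right)\right) 1 = \left(11 - 5\right) 1 = 6 \cdot 1 = 6$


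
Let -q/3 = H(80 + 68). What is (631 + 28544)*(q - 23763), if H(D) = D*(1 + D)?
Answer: -2623386825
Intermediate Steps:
q = -66156 (q = -3*(80 + 68)*(1 + (80 + 68)) = -444*(1 + 148) = -444*149 = -3*22052 = -66156)
(631 + 28544)*(q - 23763) = (631 + 28544)*(-66156 - 23763) = 29175*(-89919) = -2623386825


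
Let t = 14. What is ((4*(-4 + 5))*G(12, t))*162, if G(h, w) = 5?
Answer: 3240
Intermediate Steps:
((4*(-4 + 5))*G(12, t))*162 = ((4*(-4 + 5))*5)*162 = ((4*1)*5)*162 = (4*5)*162 = 20*162 = 3240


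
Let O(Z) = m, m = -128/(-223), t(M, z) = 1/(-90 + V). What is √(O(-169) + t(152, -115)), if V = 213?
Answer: √437958843/27429 ≈ 0.76297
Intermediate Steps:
t(M, z) = 1/123 (t(M, z) = 1/(-90 + 213) = 1/123)
m = 128/223 (m = -128*(-1/223) = 128/223 ≈ 0.57399)
O(Z) = 128/223
√(O(-169) + t(152, -115)) = √(128/223 + 1/123) = √(15967/27429) = √437958843/27429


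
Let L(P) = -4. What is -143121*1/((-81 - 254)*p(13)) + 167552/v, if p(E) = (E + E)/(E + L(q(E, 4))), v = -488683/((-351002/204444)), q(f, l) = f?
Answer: 2484673772088409/16734641464710 ≈ 148.47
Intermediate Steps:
v = 49954153626/175501 (v = -488683/((-351002*1/204444)) = -488683/(-175501/102222) = -488683*(-102222/175501) = 49954153626/175501 ≈ 2.8464e+5)
p(E) = 2*E/(-4 + E) (p(E) = (E + E)/(E - 4) = (2*E)/(-4 + E) = 2*E/(-4 + E))
-143121*1/((-81 - 254)*p(13)) + 167552/v = -143121*9/(26*(-81 - 254)) + 167552/(49954153626/175501) = -143121/((2*13/9)*(-335)) + 167552*(175501/49954153626) = -143121/((2*13*(⅑))*(-335)) + 14702771776/24977076813 = -143121/((26/9)*(-335)) + 14702771776/24977076813 = -143121/(-8710/9) + 14702771776/24977076813 = -143121*(-9/8710) + 14702771776/24977076813 = 1288089/8710 + 14702771776/24977076813 = 2484673772088409/16734641464710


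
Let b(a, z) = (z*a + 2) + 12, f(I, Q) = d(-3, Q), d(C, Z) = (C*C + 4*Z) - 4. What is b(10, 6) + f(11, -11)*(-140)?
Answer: 5534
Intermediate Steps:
d(C, Z) = -4 + C² + 4*Z (d(C, Z) = (C² + 4*Z) - 4 = -4 + C² + 4*Z)
f(I, Q) = 5 + 4*Q (f(I, Q) = -4 + (-3)² + 4*Q = -4 + 9 + 4*Q = 5 + 4*Q)
b(a, z) = 14 + a*z (b(a, z) = (a*z + 2) + 12 = (2 + a*z) + 12 = 14 + a*z)
b(10, 6) + f(11, -11)*(-140) = (14 + 10*6) + (5 + 4*(-11))*(-140) = (14 + 60) + (5 - 44)*(-140) = 74 - 39*(-140) = 74 + 5460 = 5534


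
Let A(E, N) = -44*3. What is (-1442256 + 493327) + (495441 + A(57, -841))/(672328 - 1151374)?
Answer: -151527045681/159682 ≈ -9.4893e+5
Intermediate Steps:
A(E, N) = -132
(-1442256 + 493327) + (495441 + A(57, -841))/(672328 - 1151374) = (-1442256 + 493327) + (495441 - 132)/(672328 - 1151374) = -948929 + 495309/(-479046) = -948929 + 495309*(-1/479046) = -948929 - 165103/159682 = -151527045681/159682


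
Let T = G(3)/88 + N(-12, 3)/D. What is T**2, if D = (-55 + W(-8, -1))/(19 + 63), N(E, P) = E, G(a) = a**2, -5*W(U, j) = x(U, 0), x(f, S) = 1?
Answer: 1316746369/4096576 ≈ 321.43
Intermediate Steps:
W(U, j) = -1/5 (W(U, j) = -1/5*1 = -1/5)
D = -138/205 (D = (-55 - 1/5)/(19 + 63) = -276/5/82 = -276/5*1/82 = -138/205 ≈ -0.67317)
T = 36287/2024 (T = 3**2/88 - 12/(-138/205) = 9*(1/88) - 12*(-205/138) = 9/88 + 410/23 = 36287/2024 ≈ 17.928)
T**2 = (36287/2024)**2 = 1316746369/4096576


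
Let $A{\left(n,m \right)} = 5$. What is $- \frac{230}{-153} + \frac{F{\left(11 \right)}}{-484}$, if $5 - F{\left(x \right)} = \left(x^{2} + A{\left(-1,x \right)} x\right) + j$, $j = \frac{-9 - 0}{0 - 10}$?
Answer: $\frac{1376207}{740520} \approx 1.8584$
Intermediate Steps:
$j = \frac{9}{10}$ ($j = \frac{-9 + 0}{-10} = \left(-9\right) \left(- \frac{1}{10}\right) = \frac{9}{10} \approx 0.9$)
$F{\left(x \right)} = \frac{41}{10} - x^{2} - 5 x$ ($F{\left(x \right)} = 5 - \left(\left(x^{2} + 5 x\right) + \frac{9}{10}\right) = 5 - \left(\frac{9}{10} + x^{2} + 5 x\right) = \frac{41}{10} - x^{2} - 5 x$)
$- \frac{230}{-153} + \frac{F{\left(11 \right)}}{-484} = - \frac{230}{-153} + \frac{\frac{41}{10} - 11^{2} - 55}{-484} = \left(-230\right) \left(- \frac{1}{153}\right) + \left(\frac{41}{10} - 121 - 55\right) \left(- \frac{1}{484}\right) = \frac{230}{153} + \left(\frac{41}{10} - 121 - 55\right) \left(- \frac{1}{484}\right) = \frac{230}{153} - - \frac{1719}{4840} = \frac{230}{153} + \frac{1719}{4840} = \frac{1376207}{740520}$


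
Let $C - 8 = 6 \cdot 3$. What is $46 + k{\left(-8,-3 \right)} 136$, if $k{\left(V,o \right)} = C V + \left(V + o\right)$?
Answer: $-29738$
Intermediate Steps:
$C = 26$ ($C = 8 + 6 \cdot 3 = 8 + 18 = 26$)
$k{\left(V,o \right)} = o + 27 V$ ($k{\left(V,o \right)} = 26 V + \left(V + o\right) = o + 27 V$)
$46 + k{\left(-8,-3 \right)} 136 = 46 + \left(-3 + 27 \left(-8\right)\right) 136 = 46 + \left(-3 - 216\right) 136 = 46 - 29784 = -29738$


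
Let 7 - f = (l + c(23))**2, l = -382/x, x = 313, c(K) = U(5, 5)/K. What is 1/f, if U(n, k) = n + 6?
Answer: 51825601/334231558 ≈ 0.15506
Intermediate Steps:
U(n, k) = 6 + n
c(K) = 11/K (c(K) = (6 + 5)/K = 11/K)
l = -382/313 ≈ -1.2204
f = 334231558/51825601 (f = 7 - (-382/313 + 11/23)**2 = 7 - (-5343/7199)**2 = 7 - 1*28547649/51825601 = 7 - 28547649/51825601 = 334231558/51825601 ≈ 6.4492)
1/f = 1/(334231558/51825601) = 51825601/334231558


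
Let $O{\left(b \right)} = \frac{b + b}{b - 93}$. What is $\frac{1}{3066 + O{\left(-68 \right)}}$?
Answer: $\frac{161}{493762} \approx 0.00032607$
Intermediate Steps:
$O{\left(b \right)} = \frac{2 b}{-93 + b}$
$\frac{1}{3066 + O{\left(-68 \right)}} = \frac{1}{3066 + 2 \left(-68\right) \frac{1}{-93 - 68}} = \frac{1}{3066 + 2 \left(-68\right) \frac{1}{-161}} = \frac{1}{3066 + 2 \left(-68\right) \left(- \frac{1}{161}\right)} = \frac{1}{3066 + \frac{136}{161}} = \frac{1}{\frac{493762}{161}} = \frac{161}{493762}$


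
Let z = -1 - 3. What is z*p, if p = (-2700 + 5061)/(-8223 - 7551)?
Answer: 1574/2629 ≈ 0.59871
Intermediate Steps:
p = -787/5258 (p = 2361/(-15774) = 2361*(-1/15774) = -787/5258 ≈ -0.14968)
z = -4
z*p = -4*(-787/5258) = 1574/2629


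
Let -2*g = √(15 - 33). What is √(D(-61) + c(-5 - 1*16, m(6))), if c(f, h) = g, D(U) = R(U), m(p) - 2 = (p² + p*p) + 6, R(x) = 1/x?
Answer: √(-244 - 22326*I*√2)/122 ≈ 1.0259 - 1.0339*I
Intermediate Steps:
m(p) = 8 + 2*p² (m(p) = 2 + ((p² + p*p) + 6) = 2 + ((p² + p²) + 6) = 2 + (2*p² + 6) = 2 + (6 + 2*p²) = 8 + 2*p²)
D(U) = 1/U
g = -3*I*√2/2 (g = -√(15 - 33)/2 = -3*I*√2/2 ≈ -2.1213*I)
c(f, h) = -3*I*√2/2
√(D(-61) + c(-5 - 1*16, m(6))) = √(1/(-61) - 3*I*√2/2) = √(-1/61 - 3*I*√2/2)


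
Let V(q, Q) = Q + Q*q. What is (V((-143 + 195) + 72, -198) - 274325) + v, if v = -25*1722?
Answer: -342125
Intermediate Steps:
v = -43050
(V((-143 + 195) + 72, -198) - 274325) + v = (-198*(1 + ((-143 + 195) + 72)) - 274325) - 43050 = (-198*(1 + (52 + 72)) - 274325) - 43050 = (-198*(1 + 124) - 274325) - 43050 = (-198*125 - 274325) - 43050 = (-24750 - 274325) - 43050 = -299075 - 43050 = -342125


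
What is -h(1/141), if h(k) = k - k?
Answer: 0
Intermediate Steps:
h(k) = 0
-h(1/141) = -1*0 = 0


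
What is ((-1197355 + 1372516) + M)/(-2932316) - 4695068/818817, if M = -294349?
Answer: -3417457464223/600257547543 ≈ -5.6933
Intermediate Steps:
((-1197355 + 1372516) + M)/(-2932316) - 4695068/818817 = ((-1197355 + 1372516) - 294349)/(-2932316) - 4695068/818817 = (175161 - 294349)*(-1/2932316) - 4695068*1/818817 = -119188*(-1/2932316) - 4695068/818817 = 29797/733079 - 4695068/818817 = -3417457464223/600257547543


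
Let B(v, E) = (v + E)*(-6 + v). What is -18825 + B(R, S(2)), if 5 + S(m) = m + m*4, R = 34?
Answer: -17733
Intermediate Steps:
S(m) = -5 + 5*m (S(m) = -5 + (m + m*4) = -5 + (m + 4*m) = -5 + 5*m)
B(v, E) = (-6 + v)*(E + v) (B(v, E) = (E + v)*(-6 + v) = (-6 + v)*(E + v))
-18825 + B(R, S(2)) = -18825 + (34² - 6*(-5 + 5*2) - 6*34 + (-5 + 5*2)*34) = -18825 + (1156 - 6*(-5 + 10) - 204 + (-5 + 10)*34) = -18825 + (1156 - 6*5 - 204 + 5*34) = -18825 + (1156 - 30 - 204 + 170) = -18825 + 1092 = -17733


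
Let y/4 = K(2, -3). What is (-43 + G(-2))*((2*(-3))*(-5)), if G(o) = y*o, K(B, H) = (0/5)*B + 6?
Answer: -2730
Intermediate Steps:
K(B, H) = 6 (K(B, H) = (0*(1/5))*B + 6 = 0*B + 6 = 0 + 6 = 6)
y = 24 (y = 4*6 = 24)
G(o) = 24*o
(-43 + G(-2))*((2*(-3))*(-5)) = (-43 + 24*(-2))*((2*(-3))*(-5)) = (-43 - 48)*(-6*(-5)) = -91*30 = -2730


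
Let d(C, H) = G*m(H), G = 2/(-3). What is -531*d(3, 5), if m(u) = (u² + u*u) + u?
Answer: 19470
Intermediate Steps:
G = -⅔ (G = 2*(-⅓) = -⅔ ≈ -0.66667)
m(u) = u + 2*u² (m(u) = (u² + u²) + u = 2*u² + u = u + 2*u²)
d(C, H) = -2*H*(1 + 2*H)/3
-531*d(3, 5) = -(-354)*5*(1 + 2*5) = -(-354)*5*(1 + 10) = -(-354)*5*11 = -531*(-110/3) = 19470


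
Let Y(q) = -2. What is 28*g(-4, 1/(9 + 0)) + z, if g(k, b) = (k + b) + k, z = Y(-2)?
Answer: -2006/9 ≈ -222.89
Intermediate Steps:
z = -2
g(k, b) = b + 2*k (g(k, b) = (b + k) + k = b + 2*k)
28*g(-4, 1/(9 + 0)) + z = 28*(1/(9 + 0) + 2*(-4)) - 2 = 28*(1/9 - 8) - 2 = 28*(⅑ - 8) - 2 = 28*(-71/9) - 2 = -1988/9 - 2 = -2006/9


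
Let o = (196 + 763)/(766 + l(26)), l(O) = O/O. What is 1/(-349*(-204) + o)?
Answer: 767/54608291 ≈ 1.4045e-5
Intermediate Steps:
l(O) = 1
o = 959/767 (o = (196 + 763)/(766 + 1) = 959/767 ≈ 1.2503)
1/(-349*(-204) + o) = 1/(-349*(-204) + 959/767) = 1/(71196 + 959/767) = 1/(54608291/767) = 767/54608291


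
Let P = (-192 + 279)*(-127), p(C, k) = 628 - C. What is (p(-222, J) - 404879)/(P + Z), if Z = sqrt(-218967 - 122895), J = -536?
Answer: 1488038807/40807421 + 404029*I*sqrt(341862)/122422263 ≈ 36.465 + 1.9296*I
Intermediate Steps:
Z = I*sqrt(341862) (Z = sqrt(-341862) = I*sqrt(341862) ≈ 584.69*I)
P = -11049 (P = 87*(-127) = -11049)
(p(-222, J) - 404879)/(P + Z) = ((628 - 1*(-222)) - 404879)/(-11049 + I*sqrt(341862)) = ((628 + 222) - 404879)/(-11049 + I*sqrt(341862)) = (850 - 404879)/(-11049 + I*sqrt(341862)) = -404029/(-11049 + I*sqrt(341862))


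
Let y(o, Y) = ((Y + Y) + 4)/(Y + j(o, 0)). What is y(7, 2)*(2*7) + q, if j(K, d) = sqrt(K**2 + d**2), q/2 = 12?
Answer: 328/9 ≈ 36.444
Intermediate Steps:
q = 24 (q = 2*12 = 24)
y(o, Y) = (4 + 2*Y)/(Y + sqrt(o**2)) (y(o, Y) = ((Y + Y) + 4)/(Y + sqrt(o**2 + 0**2)) = (2*Y + 4)/(Y + sqrt(o**2 + 0)) = (4 + 2*Y)/(Y + sqrt(o**2)))
y(7, 2)*(2*7) + q = (2*(2 + 2)/(2 + sqrt(7**2)))*(2*7) + 24 = (2*4/(2 + sqrt(49)))*14 + 24 = (2*4/(2 + 7))*14 + 24 = (2*4/9)*14 + 24 = (2*(1/9)*4)*14 + 24 = (8/9)*14 + 24 = 112/9 + 24 = 328/9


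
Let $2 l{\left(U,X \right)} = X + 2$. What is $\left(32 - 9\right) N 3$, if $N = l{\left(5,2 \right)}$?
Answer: $138$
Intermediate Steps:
$l{\left(U,X \right)} = 1 + \frac{X}{2}$ ($l{\left(U,X \right)} = \frac{X + 2}{2} = \frac{2 + X}{2} = 1 + \frac{X}{2}$)
$N = 2$ ($N = 1 + \frac{1}{2} \cdot 2 = 1 + 1 = 2$)
$\left(32 - 9\right) N 3 = \left(32 - 9\right) 2 \cdot 3 = 23 \cdot 6 = 138$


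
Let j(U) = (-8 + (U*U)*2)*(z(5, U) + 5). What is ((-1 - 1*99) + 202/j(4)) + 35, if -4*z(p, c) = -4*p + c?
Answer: -6919/108 ≈ -64.065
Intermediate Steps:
z(p, c) = p - c/4 (z(p, c) = -(-4*p + c)/4 = -(c - 4*p)/4 = p - c/4)
j(U) = (-8 + 2*U²)*(10 - U/4) (j(U) = (-8 + (U*U)*2)*((5 - U/4) + 5) = (-8 + U²*2)*(10 - U/4) = (-8 + 2*U²)*(10 - U/4))
((-1 - 1*99) + 202/j(4)) + 35 = ((-1 - 1*99) + 202/(-80 + 2*4 + 20*4² - ½*4³)) + 35 = ((-1 - 99) + 202/(-80 + 8 + 20*16 - ½*64)) + 35 = (-100 + 202/(-80 + 8 + 320 - 32)) + 35 = (-100 + 202/216) + 35 = (-100 + 202*(1/216)) + 35 = (-100 + 101/108) + 35 = -10699/108 + 35 = -6919/108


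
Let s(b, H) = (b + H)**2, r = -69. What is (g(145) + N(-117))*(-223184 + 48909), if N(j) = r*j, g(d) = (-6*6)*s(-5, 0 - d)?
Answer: 139755827925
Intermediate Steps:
s(b, H) = (H + b)**2
g(d) = -36*(-5 - d)**2 (g(d) = (-6*6)*((0 - d) - 5)**2 = -36*(-d - 5)**2 = -36*(-5 - d)**2)
N(j) = -69*j
(g(145) + N(-117))*(-223184 + 48909) = (-36*(5 + 145)**2 - 69*(-117))*(-223184 + 48909) = (-36*150**2 + 8073)*(-174275) = (-36*22500 + 8073)*(-174275) = (-810000 + 8073)*(-174275) = -801927*(-174275) = 139755827925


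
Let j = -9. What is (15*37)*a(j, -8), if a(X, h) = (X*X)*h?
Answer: -359640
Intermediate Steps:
a(X, h) = h*X**2 (a(X, h) = X**2*h = h*X**2)
(15*37)*a(j, -8) = (15*37)*(-8*(-9)**2) = 555*(-8*81) = 555*(-648) = -359640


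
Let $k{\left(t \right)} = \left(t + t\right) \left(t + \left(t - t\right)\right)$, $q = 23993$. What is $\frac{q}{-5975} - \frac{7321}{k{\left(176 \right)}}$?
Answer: $- \frac{1530157311}{370163200} \approx -4.1337$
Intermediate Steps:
$k{\left(t \right)} = 2 t^{2}$ ($k{\left(t \right)} = 2 t \left(t + 0\right) = 2 t t = 2 t^{2}$)
$\frac{q}{-5975} - \frac{7321}{k{\left(176 \right)}} = \frac{23993}{-5975} - \frac{7321}{2 \cdot 176^{2}} = 23993 \left(- \frac{1}{5975}\right) - \frac{7321}{2 \cdot 30976} = - \frac{23993}{5975} - \frac{7321}{61952} = - \frac{1530157311}{370163200}$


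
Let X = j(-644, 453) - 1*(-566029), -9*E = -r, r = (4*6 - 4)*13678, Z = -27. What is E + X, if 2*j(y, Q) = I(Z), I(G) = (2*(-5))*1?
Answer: 5367776/9 ≈ 5.9642e+5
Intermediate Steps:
I(G) = -10 (I(G) = -10*1 = -10)
j(y, Q) = -5 (j(y, Q) = (1/2)*(-10) = -5)
r = 273560 (r = (24 - 4)*13678 = 20*13678 = 273560)
E = 273560/9 (E = -(-1)*273560/9 = -1/9*(-273560) = 273560/9 ≈ 30396.)
X = 566024 (X = -5 - 1*(-566029) = -5 + 566029 = 566024)
E + X = 273560/9 + 566024 = 5367776/9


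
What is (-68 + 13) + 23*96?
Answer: 2153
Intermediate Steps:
(-68 + 13) + 23*96 = -55 + 2208 = 2153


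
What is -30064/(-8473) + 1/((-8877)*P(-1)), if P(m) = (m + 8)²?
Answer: 13077019799/3685526229 ≈ 3.5482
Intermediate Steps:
P(m) = (8 + m)²
-30064/(-8473) + 1/((-8877)*P(-1)) = -30064/(-8473) + 1/((-8877)*((8 - 1)²)) = -30064*(-1/8473) - 1/(8877*(7²)) = 30064/8473 - 1/8877/49 = 30064/8473 - 1/8877*1/49 = 30064/8473 - 1/434973 = 13077019799/3685526229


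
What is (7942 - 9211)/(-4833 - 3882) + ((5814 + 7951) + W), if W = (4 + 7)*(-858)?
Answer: 12570358/2905 ≈ 4327.1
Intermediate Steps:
W = -9438 (W = 11*(-858) = -9438)
(7942 - 9211)/(-4833 - 3882) + ((5814 + 7951) + W) = (7942 - 9211)/(-4833 - 3882) + ((5814 + 7951) - 9438) = -1269/(-8715) + (13765 - 9438) = -1269*(-1/8715) + 4327 = 423/2905 + 4327 = 12570358/2905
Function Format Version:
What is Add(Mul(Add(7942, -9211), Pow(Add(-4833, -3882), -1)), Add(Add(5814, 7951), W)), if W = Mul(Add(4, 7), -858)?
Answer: Rational(12570358, 2905) ≈ 4327.1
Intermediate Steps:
W = -9438 (W = Mul(11, -858) = -9438)
Add(Mul(Add(7942, -9211), Pow(Add(-4833, -3882), -1)), Add(Add(5814, 7951), W)) = Add(Mul(Add(7942, -9211), Pow(Add(-4833, -3882), -1)), Add(Add(5814, 7951), -9438)) = Add(Mul(-1269, Pow(-8715, -1)), Add(13765, -9438)) = Add(Mul(-1269, Rational(-1, 8715)), 4327) = Add(Rational(423, 2905), 4327) = Rational(12570358, 2905)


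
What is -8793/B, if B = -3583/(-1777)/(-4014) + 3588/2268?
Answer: -1317107321334/236894815 ≈ -5559.9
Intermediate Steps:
B = 236894815/149790438 (B = -3583*(-1/1777)*(-1/4014) + 3588*(1/2268) = (3583/1777)*(-1/4014) + 299/189 = -3583/7132878 + 299/189 = 236894815/149790438 ≈ 1.5815)
-8793/B = -8793/236894815/149790438 = -8793*149790438/236894815 = -1317107321334/236894815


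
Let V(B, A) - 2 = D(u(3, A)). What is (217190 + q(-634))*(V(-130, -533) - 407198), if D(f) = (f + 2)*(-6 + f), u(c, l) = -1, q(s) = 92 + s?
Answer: -88219715544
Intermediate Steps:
D(f) = (-6 + f)*(2 + f) (D(f) = (2 + f)*(-6 + f) = (-6 + f)*(2 + f))
V(B, A) = -5 (V(B, A) = 2 + (-12 + (-1)² - 4*(-1)) = 2 + (-12 + 1 + 4) = 2 - 7 = -5)
(217190 + q(-634))*(V(-130, -533) - 407198) = (217190 + (92 - 634))*(-5 - 407198) = (217190 - 542)*(-407203) = 216648*(-407203) = -88219715544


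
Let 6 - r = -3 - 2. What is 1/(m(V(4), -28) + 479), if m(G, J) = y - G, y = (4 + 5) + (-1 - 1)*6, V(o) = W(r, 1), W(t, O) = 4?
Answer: 1/472 ≈ 0.0021186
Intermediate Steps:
r = 11 (r = 6 - (-3 - 2) = 6 - 1*(-5) = 6 + 5 = 11)
V(o) = 4
y = -3 (y = 9 - 2*6 = 9 - 12 = -3)
m(G, J) = -3 - G
1/(m(V(4), -28) + 479) = 1/((-3 - 1*4) + 479) = 1/((-3 - 4) + 479) = 1/(-7 + 479) = 1/472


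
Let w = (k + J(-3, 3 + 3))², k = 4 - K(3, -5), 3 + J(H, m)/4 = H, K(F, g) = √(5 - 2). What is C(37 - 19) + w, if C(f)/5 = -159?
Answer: -392 + 40*√3 ≈ -322.72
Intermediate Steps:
K(F, g) = √3
J(H, m) = -12 + 4*H
C(f) = -795 (C(f) = 5*(-159) = -795)
k = 4 - √3 ≈ 2.2679
w = (-20 - √3)² (w = ((4 - √3) + (-12 + 4*(-3)))² = ((4 - √3) + (-12 - 12))² = ((4 - √3) - 24)² = (-20 - √3)² ≈ 472.28)
C(37 - 19) + w = -795 + (20 + √3)²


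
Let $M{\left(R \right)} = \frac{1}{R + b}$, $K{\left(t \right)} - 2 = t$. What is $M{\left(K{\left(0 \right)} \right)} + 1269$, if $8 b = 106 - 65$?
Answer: $\frac{72341}{57} \approx 1269.1$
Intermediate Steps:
$b = \frac{41}{8}$ ($b = \frac{106 - 65}{8} = \frac{1}{8} \cdot 41 = \frac{41}{8} \approx 5.125$)
$K{\left(t \right)} = 2 + t$
$M{\left(R \right)} = \frac{1}{\frac{41}{8} + R}$ ($M{\left(R \right)} = \frac{1}{R + \frac{41}{8}} = \frac{1}{\frac{41}{8} + R}$)
$M{\left(K{\left(0 \right)} \right)} + 1269 = \frac{8}{41 + 8 \left(2 + 0\right)} + 1269 = \frac{8}{41 + 8 \cdot 2} + 1269 = \frac{8}{41 + 16} + 1269 = \frac{8}{57} + 1269 = \frac{72341}{57}$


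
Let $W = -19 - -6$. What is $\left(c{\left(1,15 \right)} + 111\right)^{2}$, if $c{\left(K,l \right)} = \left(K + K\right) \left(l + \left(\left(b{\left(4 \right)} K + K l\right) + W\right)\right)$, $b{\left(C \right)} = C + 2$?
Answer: $24649$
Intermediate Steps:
$W = -13$ ($W = -19 + 6 = -13$)
$b{\left(C \right)} = 2 + C$
$c{\left(K,l \right)} = 2 K \left(-13 + l + 6 K + K l\right)$ ($c{\left(K,l \right)} = \left(K + K\right) \left(l - \left(13 - K l - \left(2 + 4\right) K\right)\right) = 2 K \left(l - \left(13 - 6 K - K l\right)\right) = 2 K \left(l + \left(-13 + 6 K + K l\right)\right) = 2 K \left(-13 + l + 6 K + K l\right)$)
$\left(c{\left(1,15 \right)} + 111\right)^{2} = \left(2 \cdot 1 \left(-13 + 15 + 6 \cdot 1 + 1 \cdot 15\right) + 111\right)^{2} = \left(2 \cdot 1 \left(-13 + 15 + 6 + 15\right) + 111\right)^{2} = \left(2 \cdot 1 \cdot 23 + 111\right)^{2} = \left(46 + 111\right)^{2} = 157^{2} = 24649$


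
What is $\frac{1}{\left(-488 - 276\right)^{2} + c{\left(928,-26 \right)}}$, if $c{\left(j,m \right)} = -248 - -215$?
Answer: $\frac{1}{583663} \approx 1.7133 \cdot 10^{-6}$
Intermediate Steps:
$c{\left(j,m \right)} = -33$ ($c{\left(j,m \right)} = -248 + 215 = -33$)
$\frac{1}{\left(-488 - 276\right)^{2} + c{\left(928,-26 \right)}} = \frac{1}{\left(-488 - 276\right)^{2} - 33} = \frac{1}{\left(-764\right)^{2} - 33} = \frac{1}{583696 - 33} = \frac{1}{583663}$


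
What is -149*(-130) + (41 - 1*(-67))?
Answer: 19478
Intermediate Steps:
-149*(-130) + (41 - 1*(-67)) = 19370 + (41 + 67) = 19370 + 108 = 19478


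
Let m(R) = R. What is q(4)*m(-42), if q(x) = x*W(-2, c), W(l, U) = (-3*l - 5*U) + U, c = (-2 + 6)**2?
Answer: 9744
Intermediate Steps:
c = 16 (c = 4**2 = 16)
W(l, U) = -4*U - 3*l (W(l, U) = (-5*U - 3*l) + U = -4*U - 3*l)
q(x) = -58*x (q(x) = x*(-4*16 - 3*(-2)) = x*(-64 + 6) = x*(-58) = -58*x)
q(4)*m(-42) = -58*4*(-42) = -232*(-42) = 9744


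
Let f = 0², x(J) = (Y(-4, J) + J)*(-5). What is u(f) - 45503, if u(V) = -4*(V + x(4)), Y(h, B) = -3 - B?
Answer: -45563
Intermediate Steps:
x(J) = 15 (x(J) = ((-3 - J) + J)*(-5) = -3*(-5) = 15)
f = 0
u(V) = -60 - 4*V (u(V) = -4*(V + 15) = -4*(15 + V) = -60 - 4*V)
u(f) - 45503 = (-60 - 4*0) - 45503 = (-60 + 0) - 45503 = -60 - 45503 = -45563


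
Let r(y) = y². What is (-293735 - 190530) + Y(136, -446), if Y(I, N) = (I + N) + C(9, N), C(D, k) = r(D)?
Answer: -484494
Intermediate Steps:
C(D, k) = D²
Y(I, N) = 81 + I + N (Y(I, N) = (I + N) + 9² = (I + N) + 81 = 81 + I + N)
(-293735 - 190530) + Y(136, -446) = (-293735 - 190530) + (81 + 136 - 446) = -484265 - 229 = -484494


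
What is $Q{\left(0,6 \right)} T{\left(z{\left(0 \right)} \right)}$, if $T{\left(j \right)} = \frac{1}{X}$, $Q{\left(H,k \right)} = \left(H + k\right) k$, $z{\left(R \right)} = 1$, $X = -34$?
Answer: $- \frac{18}{17} \approx -1.0588$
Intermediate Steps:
$Q{\left(H,k \right)} = k \left(H + k\right)$
$T{\left(j \right)} = - \frac{1}{34}$ ($T{\left(j \right)} = \frac{1}{-34} = - \frac{1}{34}$)
$Q{\left(0,6 \right)} T{\left(z{\left(0 \right)} \right)} = 6 \left(0 + 6\right) \left(- \frac{1}{34}\right) = 6 \cdot 6 \left(- \frac{1}{34}\right) = 36 \left(- \frac{1}{34}\right) = - \frac{18}{17}$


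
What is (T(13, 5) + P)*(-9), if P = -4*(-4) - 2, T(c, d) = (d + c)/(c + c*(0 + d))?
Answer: -1665/13 ≈ -128.08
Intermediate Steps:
T(c, d) = (c + d)/(c + c*d)
P = 14 (P = 16 - 2 = 14)
(T(13, 5) + P)*(-9) = ((13 + 5)/(13*(1 + 5)) + 14)*(-9) = ((1/13)*18/6 + 14)*(-9) = ((1/13)*(⅙)*18 + 14)*(-9) = (3/13 + 14)*(-9) = (185/13)*(-9) = -1665/13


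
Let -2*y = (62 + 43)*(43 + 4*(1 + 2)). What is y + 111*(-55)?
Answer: -17985/2 ≈ -8992.5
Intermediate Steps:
y = -5775/2 (y = -(62 + 43)*(43 + 4*(1 + 2))/2 = -105*(43 + 4*3)/2 = -105*(43 + 12)/2 = -105*55/2 = -½*5775 = -5775/2 ≈ -2887.5)
y + 111*(-55) = -5775/2 + 111*(-55) = -5775/2 - 6105 = -17985/2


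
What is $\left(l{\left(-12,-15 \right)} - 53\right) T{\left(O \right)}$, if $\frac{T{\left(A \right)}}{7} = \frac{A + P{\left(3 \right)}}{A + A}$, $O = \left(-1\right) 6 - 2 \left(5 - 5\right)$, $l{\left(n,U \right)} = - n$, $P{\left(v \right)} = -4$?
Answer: $- \frac{1435}{6} \approx -239.17$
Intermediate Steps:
$O = -6$ ($O = -6 - 0 = -6 + 0 = -6$)
$T{\left(A \right)} = \frac{7 \left(-4 + A\right)}{2 A}$ ($T{\left(A \right)} = 7 \frac{A - 4}{A + A} = 7 \frac{-4 + A}{2 A} = \frac{7 \left(-4 + A\right)}{2 A}$)
$\left(l{\left(-12,-15 \right)} - 53\right) T{\left(O \right)} = \left(\left(-1\right) \left(-12\right) - 53\right) \left(\frac{7}{2} - \frac{14}{-6}\right) = \left(12 - 53\right) \left(\frac{7}{2} - - \frac{7}{3}\right) = - 41 \left(\frac{7}{2} + \frac{7}{3}\right) = \left(-41\right) \frac{35}{6} = - \frac{1435}{6}$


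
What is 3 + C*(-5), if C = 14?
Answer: -67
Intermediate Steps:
3 + C*(-5) = 3 + 14*(-5) = 3 - 70 = -67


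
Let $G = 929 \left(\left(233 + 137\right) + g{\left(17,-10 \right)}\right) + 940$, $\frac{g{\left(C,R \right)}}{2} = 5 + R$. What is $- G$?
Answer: $-335380$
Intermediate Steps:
$g{\left(C,R \right)} = 10 + 2 R$ ($g{\left(C,R \right)} = 2 \left(5 + R\right) = 10 + 2 R$)
$G = 335380$ ($G = 929 \left(\left(233 + 137\right) + \left(10 + 2 \left(-10\right)\right)\right) + 940 = 929 \left(370 + \left(10 - 20\right)\right) + 940 = 929 \left(370 - 10\right) + 940 = 929 \cdot 360 + 940 = 334440 + 940 = 335380$)
$- G = \left(-1\right) 335380 = -335380$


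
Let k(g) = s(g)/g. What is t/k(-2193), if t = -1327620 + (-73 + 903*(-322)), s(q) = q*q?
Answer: 1618459/2193 ≈ 738.01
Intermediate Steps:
s(q) = q**2
k(g) = g (k(g) = g**2/g = g)
t = -1618459 (t = -1327620 + (-73 - 290766) = -1327620 - 290839 = -1618459)
t/k(-2193) = -1618459/(-2193) = -1618459*(-1/2193) = 1618459/2193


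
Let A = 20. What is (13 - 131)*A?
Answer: -2360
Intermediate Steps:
(13 - 131)*A = (13 - 131)*20 = -118*20 = -2360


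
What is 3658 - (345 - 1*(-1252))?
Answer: 2061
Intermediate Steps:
3658 - (345 - 1*(-1252)) = 3658 - (345 + 1252) = 3658 - 1*1597 = 3658 - 1597 = 2061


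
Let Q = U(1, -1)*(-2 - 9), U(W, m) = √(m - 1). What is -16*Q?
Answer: 176*I*√2 ≈ 248.9*I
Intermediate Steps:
U(W, m) = √(-1 + m)
Q = -11*I*√2 (Q = √(-1 - 1)*(-2 - 9) = √(-2)*(-11) = (I*√2)*(-11) = -11*I*√2 ≈ -15.556*I)
-16*Q = -(-176)*I*√2 = 176*I*√2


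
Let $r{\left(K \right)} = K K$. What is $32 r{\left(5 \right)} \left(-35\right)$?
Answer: $-28000$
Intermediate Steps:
$r{\left(K \right)} = K^{2}$
$32 r{\left(5 \right)} \left(-35\right) = 32 \cdot 5^{2} \left(-35\right) = 32 \cdot 25 \left(-35\right) = 800 \left(-35\right) = -28000$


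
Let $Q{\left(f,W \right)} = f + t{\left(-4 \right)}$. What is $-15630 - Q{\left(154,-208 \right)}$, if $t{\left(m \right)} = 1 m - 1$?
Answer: $-15779$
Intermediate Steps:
$t{\left(m \right)} = -1 + m$ ($t{\left(m \right)} = m - 1 = -1 + m$)
$Q{\left(f,W \right)} = -5 + f$ ($Q{\left(f,W \right)} = f - 5 = -5 + f$)
$-15630 - Q{\left(154,-208 \right)} = -15630 - \left(-5 + 154\right) = -15630 - 149 = -15779$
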